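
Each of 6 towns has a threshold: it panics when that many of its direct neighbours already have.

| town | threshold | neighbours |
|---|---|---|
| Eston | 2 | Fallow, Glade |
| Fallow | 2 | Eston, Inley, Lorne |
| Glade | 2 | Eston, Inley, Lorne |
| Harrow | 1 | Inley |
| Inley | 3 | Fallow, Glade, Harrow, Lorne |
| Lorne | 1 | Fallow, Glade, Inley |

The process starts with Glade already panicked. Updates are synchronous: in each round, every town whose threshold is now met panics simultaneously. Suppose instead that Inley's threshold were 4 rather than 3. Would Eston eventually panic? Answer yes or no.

With Inley's threshold at 4:
Round 1 — Glade panics (initial).
Round 2 — checking thresholds:
  Eston: 1 of 2 neighbours < 2, not yet.
  Inley: 1 of 4 neighbours < 4, not yet.
  Lorne: 1 of 3 neighbours ≥ 1, panics.
Round 3 — no new panics; cascade stops.

no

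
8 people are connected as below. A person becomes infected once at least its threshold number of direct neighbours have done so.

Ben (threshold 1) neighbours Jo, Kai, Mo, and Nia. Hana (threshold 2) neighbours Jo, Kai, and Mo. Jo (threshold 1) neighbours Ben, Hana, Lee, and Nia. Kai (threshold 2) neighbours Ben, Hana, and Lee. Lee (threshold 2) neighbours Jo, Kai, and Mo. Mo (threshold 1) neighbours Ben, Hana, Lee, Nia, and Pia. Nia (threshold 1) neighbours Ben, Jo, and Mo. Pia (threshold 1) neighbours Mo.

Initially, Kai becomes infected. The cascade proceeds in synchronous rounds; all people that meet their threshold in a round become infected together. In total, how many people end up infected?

Round 1 — Kai becomes infected (initial).
Round 2 — checking thresholds:
  Ben: 1 of 4 neighbours ≥ 1, becomes infected.
  Hana: 1 of 3 neighbours < 2, below threshold.
  Lee: 1 of 3 neighbours < 2, below threshold.
Round 3 — checking thresholds:
  Hana: 1 of 3 neighbours < 2, below threshold.
  Jo: 1 of 4 neighbours ≥ 1, becomes infected.
  Lee: 1 of 3 neighbours < 2, below threshold.
  Mo: 1 of 5 neighbours ≥ 1, becomes infected.
  Nia: 1 of 3 neighbours ≥ 1, becomes infected.
Round 4 — checking thresholds:
  Hana: 3 of 3 neighbours ≥ 2, becomes infected.
  Lee: 3 of 3 neighbours ≥ 2, becomes infected.
  Pia: 1 of 1 neighbours ≥ 1, becomes infected.
Round 5 — no new infections; cascade stops.

8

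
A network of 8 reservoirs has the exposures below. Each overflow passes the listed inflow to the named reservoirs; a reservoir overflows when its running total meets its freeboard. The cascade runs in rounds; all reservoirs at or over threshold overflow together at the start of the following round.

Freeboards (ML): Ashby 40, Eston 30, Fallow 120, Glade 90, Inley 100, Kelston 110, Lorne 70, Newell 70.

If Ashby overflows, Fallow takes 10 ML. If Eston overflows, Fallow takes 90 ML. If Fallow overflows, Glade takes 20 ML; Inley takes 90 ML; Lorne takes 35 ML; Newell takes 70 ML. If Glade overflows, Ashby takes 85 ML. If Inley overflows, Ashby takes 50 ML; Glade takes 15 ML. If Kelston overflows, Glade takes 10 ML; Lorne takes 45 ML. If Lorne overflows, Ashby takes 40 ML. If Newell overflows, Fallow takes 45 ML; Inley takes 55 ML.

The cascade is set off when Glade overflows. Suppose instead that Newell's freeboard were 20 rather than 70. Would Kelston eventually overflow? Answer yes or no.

With Newell's freeboard at 20:
Round 1 — Glade overflows (initial).
  Ashby: +85 → 85 ≥ 40
Round 2 — Ashby overflows.
  Fallow: +10 → 10 < 120
No further overflows.

no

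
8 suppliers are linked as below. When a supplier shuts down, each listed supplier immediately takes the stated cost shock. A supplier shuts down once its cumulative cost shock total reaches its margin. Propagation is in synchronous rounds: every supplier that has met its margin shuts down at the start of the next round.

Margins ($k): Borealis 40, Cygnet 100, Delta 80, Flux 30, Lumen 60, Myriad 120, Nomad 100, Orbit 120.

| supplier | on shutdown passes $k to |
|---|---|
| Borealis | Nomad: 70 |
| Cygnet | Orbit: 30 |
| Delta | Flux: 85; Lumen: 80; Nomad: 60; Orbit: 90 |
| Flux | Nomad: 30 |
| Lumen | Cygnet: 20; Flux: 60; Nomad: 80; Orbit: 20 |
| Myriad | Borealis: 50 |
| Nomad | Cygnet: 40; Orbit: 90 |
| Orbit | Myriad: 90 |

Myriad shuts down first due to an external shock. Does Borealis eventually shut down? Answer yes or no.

yes

Round 1 — Myriad shuts down (initial).
  Borealis: +50 → 50 ≥ 40
Round 2 — Borealis shuts down.
  Nomad: +70 → 70 < 100
No further shutdowns.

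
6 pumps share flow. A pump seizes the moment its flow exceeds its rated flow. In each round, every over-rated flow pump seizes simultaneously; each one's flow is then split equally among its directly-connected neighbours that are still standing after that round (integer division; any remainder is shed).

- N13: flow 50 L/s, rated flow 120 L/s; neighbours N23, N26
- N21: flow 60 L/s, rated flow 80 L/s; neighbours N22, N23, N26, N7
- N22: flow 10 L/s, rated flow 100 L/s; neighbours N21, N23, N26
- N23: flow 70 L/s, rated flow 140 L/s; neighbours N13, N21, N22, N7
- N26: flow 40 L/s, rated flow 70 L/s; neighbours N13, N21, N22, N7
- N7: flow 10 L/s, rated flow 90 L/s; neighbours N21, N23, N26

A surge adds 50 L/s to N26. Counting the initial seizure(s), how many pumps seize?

2

Round 1 — N26 at 90 > 70. N26 seizes.
  N26 sheds 90 L/s to N13, N21, N22, N7: 22 each (2 lost).
    N13: 50+22 = 72 ≤ 120
    N21: 60+22 = 82 > 80
    N22: 10+22 = 32 ≤ 100
    N7: 10+22 = 32 ≤ 90
Round 2 — N21 seizes.
  N21 sheds 82 L/s to N22, N23, N7: 27 each (1 lost).
    N22: 32+27 = 59 ≤ 100
    N23: 70+27 = 97 ≤ 140
    N7: 32+27 = 59 ≤ 90
No further seizures.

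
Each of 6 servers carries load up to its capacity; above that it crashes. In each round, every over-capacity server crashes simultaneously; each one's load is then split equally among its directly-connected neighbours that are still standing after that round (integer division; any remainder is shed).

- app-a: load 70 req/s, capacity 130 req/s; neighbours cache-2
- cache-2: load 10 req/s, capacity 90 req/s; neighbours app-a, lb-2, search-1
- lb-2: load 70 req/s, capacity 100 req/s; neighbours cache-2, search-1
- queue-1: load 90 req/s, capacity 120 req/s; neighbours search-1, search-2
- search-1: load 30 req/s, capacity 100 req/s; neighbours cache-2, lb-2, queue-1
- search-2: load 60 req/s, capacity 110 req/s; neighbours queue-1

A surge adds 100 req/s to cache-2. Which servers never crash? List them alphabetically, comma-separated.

Round 1 — cache-2 at 110 > 90. cache-2 crashes.
  cache-2 sheds 110 req/s to app-a, lb-2, search-1: 36 each (2 lost).
    app-a: 70+36 = 106 ≤ 130
    lb-2: 70+36 = 106 > 100
    search-1: 30+36 = 66 ≤ 100
Round 2 — lb-2 crashes.
  lb-2 sheds 106 req/s to search-1: 106 each.
    search-1: 66+106 = 172 > 100
Round 3 — search-1 crashes.
  search-1 sheds 172 req/s to queue-1: 172 each.
    queue-1: 90+172 = 262 > 120
Round 4 — queue-1 crashes.
  queue-1 sheds 262 req/s to search-2: 262 each.
    search-2: 60+262 = 322 > 110
Round 5 — search-2 crashes.
  search-2 sheds 322 req/s: no online neighbours, lost.
No further crashes.

app-a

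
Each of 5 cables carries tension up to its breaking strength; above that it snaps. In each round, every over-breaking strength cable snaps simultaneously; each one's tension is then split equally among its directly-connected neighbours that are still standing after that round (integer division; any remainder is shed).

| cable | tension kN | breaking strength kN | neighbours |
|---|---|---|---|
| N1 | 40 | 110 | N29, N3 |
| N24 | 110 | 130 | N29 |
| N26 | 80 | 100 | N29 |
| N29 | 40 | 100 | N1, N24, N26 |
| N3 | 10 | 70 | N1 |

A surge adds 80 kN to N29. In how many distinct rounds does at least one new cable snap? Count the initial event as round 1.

2

Round 1 — N29 at 120 > 100. N29 snaps.
  N29 sheds 120 kN to N1, N24, N26: 40 each.
    N1: 40+40 = 80 ≤ 110
    N24: 110+40 = 150 > 130
    N26: 80+40 = 120 > 100
Round 2 — N24, N26 snap.
  N24 sheds 150 kN: no online neighbours, lost.
  N26 sheds 120 kN: no online neighbours, lost.
No further breaks.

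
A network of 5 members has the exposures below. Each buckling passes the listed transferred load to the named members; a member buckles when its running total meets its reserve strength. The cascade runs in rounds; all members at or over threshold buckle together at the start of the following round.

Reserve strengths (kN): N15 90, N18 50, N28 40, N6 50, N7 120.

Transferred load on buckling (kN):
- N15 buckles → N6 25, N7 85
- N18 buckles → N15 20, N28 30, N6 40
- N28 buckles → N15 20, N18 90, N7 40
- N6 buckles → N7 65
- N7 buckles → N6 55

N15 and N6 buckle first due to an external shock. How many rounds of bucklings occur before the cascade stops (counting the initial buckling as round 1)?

2

Round 1 — N15, N6 buckle (initial).
  N7: +85+65 → 150 ≥ 120
Round 2 — N7 buckles.
No further bucklings.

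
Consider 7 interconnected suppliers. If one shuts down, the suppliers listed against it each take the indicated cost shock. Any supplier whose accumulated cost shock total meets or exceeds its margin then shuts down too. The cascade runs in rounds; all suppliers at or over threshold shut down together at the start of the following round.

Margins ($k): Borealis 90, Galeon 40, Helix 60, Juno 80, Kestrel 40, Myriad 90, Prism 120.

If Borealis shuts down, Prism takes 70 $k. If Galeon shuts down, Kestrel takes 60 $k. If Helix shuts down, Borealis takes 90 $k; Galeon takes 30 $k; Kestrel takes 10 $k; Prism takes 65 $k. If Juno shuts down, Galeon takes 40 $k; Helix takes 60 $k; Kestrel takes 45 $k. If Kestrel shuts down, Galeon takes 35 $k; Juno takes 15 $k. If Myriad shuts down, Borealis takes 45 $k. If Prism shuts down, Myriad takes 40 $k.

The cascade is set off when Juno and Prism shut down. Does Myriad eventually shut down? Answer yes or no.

Round 1 — Juno, Prism shut down (initial).
  Galeon: +40 → 40 ≥ 40
  Helix: +60 → 60 ≥ 60
  Kestrel: +45 → 45 ≥ 40
  Myriad: +40 → 40 < 90
Round 2 — Galeon, Helix, Kestrel shut down.
  Borealis: +90 → 90 ≥ 90
Round 3 — Borealis shuts down.
No further shutdowns.

no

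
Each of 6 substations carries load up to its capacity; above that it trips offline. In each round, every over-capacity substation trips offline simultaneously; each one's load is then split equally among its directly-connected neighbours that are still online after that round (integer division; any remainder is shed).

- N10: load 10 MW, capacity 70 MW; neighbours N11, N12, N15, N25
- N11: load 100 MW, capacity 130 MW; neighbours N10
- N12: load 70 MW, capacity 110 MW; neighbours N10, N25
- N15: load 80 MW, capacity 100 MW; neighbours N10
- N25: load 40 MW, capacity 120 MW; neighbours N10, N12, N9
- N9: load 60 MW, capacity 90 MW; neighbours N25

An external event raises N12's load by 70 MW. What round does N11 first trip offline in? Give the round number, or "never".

Round 1 — N12 at 140 > 110. N12 trips offline.
  N12 sheds 140 MW to N10, N25: 70 each.
    N10: 10+70 = 80 > 70
    N25: 40+70 = 110 ≤ 120
Round 2 — N10 trips offline.
  N10 sheds 80 MW to N11, N15, N25: 26 each (2 lost).
    N11: 100+26 = 126 ≤ 130
    N15: 80+26 = 106 > 100
    N25: 110+26 = 136 > 120
Round 3 — N15, N25 trip offline.
  N15 sheds 106 MW: no online neighbours, lost.
  N25 sheds 136 MW to N9: 136 each.
    N9: 60+136 = 196 > 90
Round 4 — N9 trips offline.
  N9 sheds 196 MW: no online neighbours, lost.
No further trips.

never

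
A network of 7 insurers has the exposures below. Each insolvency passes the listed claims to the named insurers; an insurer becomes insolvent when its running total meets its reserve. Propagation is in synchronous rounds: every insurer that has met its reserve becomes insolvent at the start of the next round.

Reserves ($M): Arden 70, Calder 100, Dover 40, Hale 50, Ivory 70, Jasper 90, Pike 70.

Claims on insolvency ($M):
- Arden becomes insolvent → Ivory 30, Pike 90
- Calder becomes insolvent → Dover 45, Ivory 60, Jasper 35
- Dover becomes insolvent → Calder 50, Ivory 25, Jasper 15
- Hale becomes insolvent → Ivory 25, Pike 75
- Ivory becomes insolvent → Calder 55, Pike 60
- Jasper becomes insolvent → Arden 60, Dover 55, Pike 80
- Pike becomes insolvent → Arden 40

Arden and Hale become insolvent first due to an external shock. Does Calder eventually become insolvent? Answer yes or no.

no

Round 1 — Arden, Hale become insolvent (initial).
  Ivory: +30+25 → 55 < 70
  Pike: +90+75 → 165 ≥ 70
Round 2 — Pike becomes insolvent.
No further insolvencies.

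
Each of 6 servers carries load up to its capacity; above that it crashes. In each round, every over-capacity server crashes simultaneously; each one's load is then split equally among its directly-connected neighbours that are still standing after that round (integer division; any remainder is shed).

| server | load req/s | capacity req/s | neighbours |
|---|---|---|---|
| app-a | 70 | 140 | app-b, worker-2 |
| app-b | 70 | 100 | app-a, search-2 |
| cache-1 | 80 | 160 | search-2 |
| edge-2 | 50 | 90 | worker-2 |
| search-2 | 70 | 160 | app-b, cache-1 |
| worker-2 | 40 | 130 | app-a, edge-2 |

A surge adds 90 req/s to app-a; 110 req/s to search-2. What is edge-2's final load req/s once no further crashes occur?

Round 1 — app-a at 160 > 140; search-2 at 180 > 160. app-a, search-2 crash.
  app-a sheds 160 req/s to app-b, worker-2: 80 each.
    app-b: 70+80 = 150 > 100
    worker-2: 40+80 = 120 ≤ 130
  search-2 sheds 180 req/s to app-b, cache-1: 90 each.
    app-b: 150+90 = 240 > 100
    cache-1: 80+90 = 170 > 160
Round 2 — app-b, cache-1 crash.
  app-b sheds 240 req/s: no online neighbours, lost.
  cache-1 sheds 170 req/s: no online neighbours, lost.
No further crashes.

50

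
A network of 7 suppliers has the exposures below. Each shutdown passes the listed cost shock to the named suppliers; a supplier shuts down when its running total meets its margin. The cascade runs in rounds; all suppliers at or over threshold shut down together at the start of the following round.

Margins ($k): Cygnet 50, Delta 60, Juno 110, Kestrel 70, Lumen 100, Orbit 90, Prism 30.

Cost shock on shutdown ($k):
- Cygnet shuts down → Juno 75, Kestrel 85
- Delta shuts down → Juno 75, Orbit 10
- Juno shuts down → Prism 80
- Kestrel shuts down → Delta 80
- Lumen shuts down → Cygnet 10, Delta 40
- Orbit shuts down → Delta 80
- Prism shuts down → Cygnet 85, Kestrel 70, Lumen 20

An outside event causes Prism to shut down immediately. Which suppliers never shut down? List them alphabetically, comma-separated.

Round 1 — Prism shuts down (initial).
  Cygnet: +85 → 85 ≥ 50
  Kestrel: +70 → 70 ≥ 70
  Lumen: +20 → 20 < 100
Round 2 — Cygnet, Kestrel shut down.
  Delta: +80 → 80 ≥ 60
  Juno: +75 → 75 < 110
Round 3 — Delta shuts down.
  Juno: +75 → 150 ≥ 110
  Orbit: +10 → 10 < 90
Round 4 — Juno shuts down.
No further shutdowns.

Lumen, Orbit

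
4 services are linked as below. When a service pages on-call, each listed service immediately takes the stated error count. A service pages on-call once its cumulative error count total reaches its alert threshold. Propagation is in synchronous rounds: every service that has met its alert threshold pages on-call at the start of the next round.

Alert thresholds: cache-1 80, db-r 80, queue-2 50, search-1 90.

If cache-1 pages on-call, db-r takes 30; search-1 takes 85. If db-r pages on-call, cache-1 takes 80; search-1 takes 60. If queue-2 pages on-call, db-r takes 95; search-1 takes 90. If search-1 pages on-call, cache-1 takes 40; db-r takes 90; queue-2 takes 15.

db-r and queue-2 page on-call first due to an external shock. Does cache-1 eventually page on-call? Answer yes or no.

yes

Round 1 — db-r, queue-2 page on-call (initial).
  cache-1: +80 → 80 ≥ 80
  search-1: +60+90 → 150 ≥ 90
Round 2 — cache-1, search-1 page on-call.
No further pages.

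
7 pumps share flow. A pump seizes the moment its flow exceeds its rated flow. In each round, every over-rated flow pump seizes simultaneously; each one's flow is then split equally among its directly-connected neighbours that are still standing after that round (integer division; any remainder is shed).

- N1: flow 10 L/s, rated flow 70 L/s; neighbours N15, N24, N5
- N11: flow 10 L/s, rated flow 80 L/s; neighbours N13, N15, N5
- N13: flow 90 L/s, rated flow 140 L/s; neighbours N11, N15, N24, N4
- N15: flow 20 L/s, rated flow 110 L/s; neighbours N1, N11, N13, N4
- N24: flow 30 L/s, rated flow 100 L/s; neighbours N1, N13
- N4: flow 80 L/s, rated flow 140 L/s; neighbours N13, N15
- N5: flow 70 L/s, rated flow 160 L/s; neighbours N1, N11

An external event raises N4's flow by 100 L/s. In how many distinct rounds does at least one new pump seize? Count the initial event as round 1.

5

Round 1 — N4 at 180 > 140. N4 seizes.
  N4 sheds 180 L/s to N13, N15: 90 each.
    N13: 90+90 = 180 > 140
    N15: 20+90 = 110 ≤ 110
Round 2 — N13 seizes.
  N13 sheds 180 L/s to N11, N15, N24: 60 each.
    N11: 10+60 = 70 ≤ 80
    N15: 110+60 = 170 > 110
    N24: 30+60 = 90 ≤ 100
Round 3 — N15 seizes.
  N15 sheds 170 L/s to N1, N11: 85 each.
    N1: 10+85 = 95 > 70
    N11: 70+85 = 155 > 80
Round 4 — N1, N11 seize.
  N1 sheds 95 L/s to N24, N5: 47 each (1 lost).
    N24: 90+47 = 137 > 100
    N5: 70+47 = 117 ≤ 160
  N11 sheds 155 L/s to N5: 155 each.
    N5: 117+155 = 272 > 160
Round 5 — N24, N5 seize.
  N24 sheds 137 L/s: no online neighbours, lost.
  N5 sheds 272 L/s: no online neighbours, lost.
No further seizures.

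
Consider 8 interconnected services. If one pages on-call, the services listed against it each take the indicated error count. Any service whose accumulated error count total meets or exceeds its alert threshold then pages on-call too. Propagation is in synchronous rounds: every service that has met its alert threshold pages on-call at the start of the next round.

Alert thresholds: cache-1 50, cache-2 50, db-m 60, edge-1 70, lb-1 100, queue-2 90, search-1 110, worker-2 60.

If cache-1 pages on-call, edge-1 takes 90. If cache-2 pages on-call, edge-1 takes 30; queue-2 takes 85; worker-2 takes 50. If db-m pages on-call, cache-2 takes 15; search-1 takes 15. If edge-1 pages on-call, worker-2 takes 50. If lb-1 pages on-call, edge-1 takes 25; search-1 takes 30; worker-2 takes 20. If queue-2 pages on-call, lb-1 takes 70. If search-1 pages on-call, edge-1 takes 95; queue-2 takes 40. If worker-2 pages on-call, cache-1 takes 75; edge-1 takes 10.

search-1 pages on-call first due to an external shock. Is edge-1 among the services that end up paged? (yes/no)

yes

Round 1 — search-1 pages on-call (initial).
  edge-1: +95 → 95 ≥ 70
  queue-2: +40 → 40 < 90
Round 2 — edge-1 pages on-call.
  worker-2: +50 → 50 < 60
No further pages.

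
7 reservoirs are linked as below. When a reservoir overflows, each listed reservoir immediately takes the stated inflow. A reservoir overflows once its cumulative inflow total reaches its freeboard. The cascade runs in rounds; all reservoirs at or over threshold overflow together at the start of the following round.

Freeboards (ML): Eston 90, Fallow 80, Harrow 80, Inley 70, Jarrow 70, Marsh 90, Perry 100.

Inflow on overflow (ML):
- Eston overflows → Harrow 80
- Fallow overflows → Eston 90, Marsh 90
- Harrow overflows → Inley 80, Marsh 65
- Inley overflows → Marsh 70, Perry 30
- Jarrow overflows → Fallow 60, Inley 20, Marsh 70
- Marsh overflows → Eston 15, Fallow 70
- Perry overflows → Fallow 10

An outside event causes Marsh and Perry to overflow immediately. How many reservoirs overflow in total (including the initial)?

Round 1 — Marsh, Perry overflow (initial).
  Eston: +15 → 15 < 90
  Fallow: +70+10 → 80 ≥ 80
Round 2 — Fallow overflows.
  Eston: +90 → 105 ≥ 90
Round 3 — Eston overflows.
  Harrow: +80 → 80 ≥ 80
Round 4 — Harrow overflows.
  Inley: +80 → 80 ≥ 70
Round 5 — Inley overflows.
No further overflows.

6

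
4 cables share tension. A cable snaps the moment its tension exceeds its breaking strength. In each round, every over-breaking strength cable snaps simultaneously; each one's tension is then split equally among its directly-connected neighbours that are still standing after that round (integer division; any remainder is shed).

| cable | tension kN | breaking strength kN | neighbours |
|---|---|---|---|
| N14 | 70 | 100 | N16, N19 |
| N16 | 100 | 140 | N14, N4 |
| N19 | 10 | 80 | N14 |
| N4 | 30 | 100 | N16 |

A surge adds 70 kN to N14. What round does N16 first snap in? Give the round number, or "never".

Round 1 — N14 at 140 > 100. N14 snaps.
  N14 sheds 140 kN to N16, N19: 70 each.
    N16: 100+70 = 170 > 140
    N19: 10+70 = 80 ≤ 80
Round 2 — N16 snaps.
  N16 sheds 170 kN to N4: 170 each.
    N4: 30+170 = 200 > 100
Round 3 — N4 snaps.
  N4 sheds 200 kN: no online neighbours, lost.
No further breaks.

2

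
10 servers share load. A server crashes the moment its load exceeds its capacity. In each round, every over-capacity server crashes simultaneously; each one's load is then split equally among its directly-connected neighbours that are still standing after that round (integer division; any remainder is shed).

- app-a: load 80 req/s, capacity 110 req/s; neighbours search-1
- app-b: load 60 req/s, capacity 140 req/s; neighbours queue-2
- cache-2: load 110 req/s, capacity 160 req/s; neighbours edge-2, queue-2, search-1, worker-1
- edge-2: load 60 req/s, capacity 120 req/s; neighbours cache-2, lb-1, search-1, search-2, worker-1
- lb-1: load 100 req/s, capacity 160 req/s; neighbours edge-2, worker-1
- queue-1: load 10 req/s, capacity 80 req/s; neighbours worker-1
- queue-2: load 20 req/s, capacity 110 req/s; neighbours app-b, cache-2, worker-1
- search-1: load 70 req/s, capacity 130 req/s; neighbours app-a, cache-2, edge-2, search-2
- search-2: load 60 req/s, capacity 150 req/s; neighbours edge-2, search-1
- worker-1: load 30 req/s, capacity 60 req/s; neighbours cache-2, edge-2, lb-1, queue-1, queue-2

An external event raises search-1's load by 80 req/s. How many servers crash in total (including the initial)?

Round 1 — search-1 at 150 > 130. search-1 crashes.
  search-1 sheds 150 req/s to app-a, cache-2, edge-2, search-2: 37 each (2 lost).
    app-a: 80+37 = 117 > 110
    cache-2: 110+37 = 147 ≤ 160
    edge-2: 60+37 = 97 ≤ 120
    search-2: 60+37 = 97 ≤ 150
Round 2 — app-a crashes.
  app-a sheds 117 req/s: no online neighbours, lost.
No further crashes.

2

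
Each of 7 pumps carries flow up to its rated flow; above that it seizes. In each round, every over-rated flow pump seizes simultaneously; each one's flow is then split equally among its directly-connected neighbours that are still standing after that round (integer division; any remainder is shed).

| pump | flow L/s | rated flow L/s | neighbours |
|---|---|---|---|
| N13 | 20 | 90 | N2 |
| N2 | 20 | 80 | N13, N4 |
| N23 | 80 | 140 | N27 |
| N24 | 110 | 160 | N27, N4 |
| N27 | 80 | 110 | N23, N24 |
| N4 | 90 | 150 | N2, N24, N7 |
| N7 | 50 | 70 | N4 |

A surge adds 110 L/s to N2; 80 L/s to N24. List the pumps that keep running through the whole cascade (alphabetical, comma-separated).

N13

Round 1 — N2 at 130 > 80; N24 at 190 > 160. N2, N24 seize.
  N2 sheds 130 L/s to N13, N4: 65 each.
    N13: 20+65 = 85 ≤ 90
    N4: 90+65 = 155 > 150
  N24 sheds 190 L/s to N27, N4: 95 each.
    N27: 80+95 = 175 > 110
    N4: 155+95 = 250 > 150
Round 2 — N27, N4 seize.
  N27 sheds 175 L/s to N23: 175 each.
    N23: 80+175 = 255 > 140
  N4 sheds 250 L/s to N7: 250 each.
    N7: 50+250 = 300 > 70
Round 3 — N23, N7 seize.
  N23 sheds 255 L/s: no online neighbours, lost.
  N7 sheds 300 L/s: no online neighbours, lost.
No further seizures.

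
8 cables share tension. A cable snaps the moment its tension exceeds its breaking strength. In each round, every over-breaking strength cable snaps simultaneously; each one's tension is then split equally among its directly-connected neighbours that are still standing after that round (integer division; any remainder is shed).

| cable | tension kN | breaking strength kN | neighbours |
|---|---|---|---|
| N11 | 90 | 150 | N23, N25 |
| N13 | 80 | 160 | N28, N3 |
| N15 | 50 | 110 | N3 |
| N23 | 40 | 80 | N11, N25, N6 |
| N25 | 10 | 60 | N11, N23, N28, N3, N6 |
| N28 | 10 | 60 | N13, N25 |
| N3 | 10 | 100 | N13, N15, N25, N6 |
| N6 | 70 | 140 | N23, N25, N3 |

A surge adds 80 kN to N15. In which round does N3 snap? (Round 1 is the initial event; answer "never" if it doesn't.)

2

Round 1 — N15 at 130 > 110. N15 snaps.
  N15 sheds 130 kN to N3: 130 each.
    N3: 10+130 = 140 > 100
Round 2 — N3 snaps.
  N3 sheds 140 kN to N13, N25, N6: 46 each (2 lost).
    N13: 80+46 = 126 ≤ 160
    N25: 10+46 = 56 ≤ 60
    N6: 70+46 = 116 ≤ 140
No further breaks.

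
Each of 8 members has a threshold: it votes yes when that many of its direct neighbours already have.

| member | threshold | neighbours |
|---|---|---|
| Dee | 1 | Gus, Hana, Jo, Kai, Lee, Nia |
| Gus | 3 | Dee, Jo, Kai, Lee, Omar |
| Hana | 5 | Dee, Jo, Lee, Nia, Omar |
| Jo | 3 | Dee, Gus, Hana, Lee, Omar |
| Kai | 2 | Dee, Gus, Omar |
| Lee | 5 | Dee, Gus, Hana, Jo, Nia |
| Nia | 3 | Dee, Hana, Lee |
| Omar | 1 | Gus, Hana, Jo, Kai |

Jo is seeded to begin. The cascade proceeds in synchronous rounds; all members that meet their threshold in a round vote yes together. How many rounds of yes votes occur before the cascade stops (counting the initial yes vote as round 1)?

Round 1 — Jo votes yes (initial).
Round 2 — checking thresholds:
  Dee: 1 of 6 neighbours ≥ 1, votes yes.
  Gus: 1 of 5 neighbours < 3, holds.
  Hana: 1 of 5 neighbours < 5, holds.
  Lee: 1 of 5 neighbours < 5, holds.
  Omar: 1 of 4 neighbours ≥ 1, votes yes.
Round 3 — checking thresholds:
  Gus: 3 of 5 neighbours ≥ 3, votes yes.
  Hana: 3 of 5 neighbours < 5, holds.
  Kai: 2 of 3 neighbours ≥ 2, votes yes.
  Lee: 2 of 5 neighbours < 5, holds.
  Nia: 1 of 3 neighbours < 3, holds.
Round 4 — no new yes votes; cascade stops.

3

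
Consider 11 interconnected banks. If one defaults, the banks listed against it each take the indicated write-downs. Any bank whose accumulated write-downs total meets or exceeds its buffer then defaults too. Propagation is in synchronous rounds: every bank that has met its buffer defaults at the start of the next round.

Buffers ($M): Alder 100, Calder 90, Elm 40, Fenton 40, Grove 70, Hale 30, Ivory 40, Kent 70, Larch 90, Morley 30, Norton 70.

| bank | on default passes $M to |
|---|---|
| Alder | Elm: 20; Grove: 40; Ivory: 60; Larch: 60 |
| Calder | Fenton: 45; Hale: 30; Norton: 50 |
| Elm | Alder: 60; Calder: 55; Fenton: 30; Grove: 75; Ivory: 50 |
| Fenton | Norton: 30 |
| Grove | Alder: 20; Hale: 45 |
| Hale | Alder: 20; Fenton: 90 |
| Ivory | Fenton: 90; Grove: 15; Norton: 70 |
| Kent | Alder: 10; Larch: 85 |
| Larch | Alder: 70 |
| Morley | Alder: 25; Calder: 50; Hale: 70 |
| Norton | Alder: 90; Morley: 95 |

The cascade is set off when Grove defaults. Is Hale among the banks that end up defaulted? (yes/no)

yes

Round 1 — Grove defaults (initial).
  Alder: +20 → 20 < 100
  Hale: +45 → 45 ≥ 30
Round 2 — Hale defaults.
  Alder: +20 → 40 < 100
  Fenton: +90 → 90 ≥ 40
Round 3 — Fenton defaults.
  Norton: +30 → 30 < 70
No further defaults.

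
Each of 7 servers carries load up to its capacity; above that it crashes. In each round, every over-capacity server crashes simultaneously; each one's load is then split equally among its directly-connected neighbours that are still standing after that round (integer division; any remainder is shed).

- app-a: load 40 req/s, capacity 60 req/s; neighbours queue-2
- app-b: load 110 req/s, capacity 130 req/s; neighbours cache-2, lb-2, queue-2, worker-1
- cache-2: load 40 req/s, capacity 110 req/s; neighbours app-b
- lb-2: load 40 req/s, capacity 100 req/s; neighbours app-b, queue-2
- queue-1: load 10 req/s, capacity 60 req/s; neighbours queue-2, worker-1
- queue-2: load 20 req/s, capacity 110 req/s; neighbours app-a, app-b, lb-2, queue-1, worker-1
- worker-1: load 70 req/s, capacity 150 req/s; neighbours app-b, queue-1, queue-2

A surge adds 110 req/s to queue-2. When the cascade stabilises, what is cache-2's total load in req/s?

85

Round 1 — queue-2 at 130 > 110. queue-2 crashes.
  queue-2 sheds 130 req/s to app-a, app-b, lb-2, queue-1, worker-1: 26 each.
    app-a: 40+26 = 66 > 60
    app-b: 110+26 = 136 > 130
    lb-2: 40+26 = 66 ≤ 100
    queue-1: 10+26 = 36 ≤ 60
    worker-1: 70+26 = 96 ≤ 150
Round 2 — app-a, app-b crash.
  app-a sheds 66 req/s: no online neighbours, lost.
  app-b sheds 136 req/s to cache-2, lb-2, worker-1: 45 each (1 lost).
    cache-2: 40+45 = 85 ≤ 110
    lb-2: 66+45 = 111 > 100
    worker-1: 96+45 = 141 ≤ 150
Round 3 — lb-2 crashes.
  lb-2 sheds 111 req/s: no online neighbours, lost.
No further crashes.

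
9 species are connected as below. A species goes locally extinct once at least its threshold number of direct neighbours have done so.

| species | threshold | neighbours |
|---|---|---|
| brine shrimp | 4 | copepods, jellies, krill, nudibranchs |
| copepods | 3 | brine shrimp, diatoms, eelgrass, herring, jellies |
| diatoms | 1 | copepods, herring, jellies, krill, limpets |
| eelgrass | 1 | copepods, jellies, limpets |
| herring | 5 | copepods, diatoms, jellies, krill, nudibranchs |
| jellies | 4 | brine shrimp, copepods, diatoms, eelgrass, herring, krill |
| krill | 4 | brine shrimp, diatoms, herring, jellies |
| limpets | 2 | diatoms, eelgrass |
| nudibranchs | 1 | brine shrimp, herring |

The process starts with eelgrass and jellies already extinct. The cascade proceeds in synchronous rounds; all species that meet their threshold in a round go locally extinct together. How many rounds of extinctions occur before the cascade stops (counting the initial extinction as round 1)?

3

Round 1 — eelgrass, jellies go locally extinct (initial).
Round 2 — checking thresholds:
  brine shrimp: 1 of 4 neighbours < 4, holds.
  copepods: 2 of 5 neighbours < 3, holds.
  diatoms: 1 of 5 neighbours ≥ 1, goes locally extinct.
  herring: 1 of 5 neighbours < 5, holds.
  krill: 1 of 4 neighbours < 4, holds.
  limpets: 1 of 2 neighbours < 2, holds.
Round 3 — checking thresholds:
  brine shrimp: 1 of 4 neighbours < 4, holds.
  copepods: 3 of 5 neighbours ≥ 3, goes locally extinct.
  herring: 2 of 5 neighbours < 5, holds.
  krill: 2 of 4 neighbours < 4, holds.
  limpets: 2 of 2 neighbours ≥ 2, goes locally extinct.
Round 4 — no new extinctions; cascade stops.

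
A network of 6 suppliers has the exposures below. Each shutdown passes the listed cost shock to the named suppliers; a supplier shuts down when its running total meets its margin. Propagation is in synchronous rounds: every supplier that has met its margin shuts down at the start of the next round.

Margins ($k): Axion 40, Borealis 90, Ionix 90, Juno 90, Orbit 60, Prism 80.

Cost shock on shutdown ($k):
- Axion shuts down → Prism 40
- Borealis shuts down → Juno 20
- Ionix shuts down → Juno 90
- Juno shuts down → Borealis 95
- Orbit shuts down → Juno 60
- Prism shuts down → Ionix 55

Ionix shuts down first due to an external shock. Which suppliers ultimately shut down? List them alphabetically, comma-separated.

Borealis, Ionix, Juno

Round 1 — Ionix shuts down (initial).
  Juno: +90 → 90 ≥ 90
Round 2 — Juno shuts down.
  Borealis: +95 → 95 ≥ 90
Round 3 — Borealis shuts down.
No further shutdowns.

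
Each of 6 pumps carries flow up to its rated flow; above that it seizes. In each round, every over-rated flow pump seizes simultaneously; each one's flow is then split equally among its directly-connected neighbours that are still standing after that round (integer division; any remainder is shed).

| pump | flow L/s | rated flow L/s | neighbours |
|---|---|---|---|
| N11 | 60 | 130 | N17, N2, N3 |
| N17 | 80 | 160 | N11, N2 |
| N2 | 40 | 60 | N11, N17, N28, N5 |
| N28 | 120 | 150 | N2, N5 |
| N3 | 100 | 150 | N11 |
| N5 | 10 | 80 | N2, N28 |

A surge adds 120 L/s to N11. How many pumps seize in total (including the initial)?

Round 1 — N11 at 180 > 130. N11 seizes.
  N11 sheds 180 L/s to N17, N2, N3: 60 each.
    N17: 80+60 = 140 ≤ 160
    N2: 40+60 = 100 > 60
    N3: 100+60 = 160 > 150
Round 2 — N2, N3 seize.
  N2 sheds 100 L/s to N17, N28, N5: 33 each (1 lost).
    N17: 140+33 = 173 > 160
    N28: 120+33 = 153 > 150
    N5: 10+33 = 43 ≤ 80
  N3 sheds 160 L/s: no online neighbours, lost.
Round 3 — N17, N28 seize.
  N17 sheds 173 L/s: no online neighbours, lost.
  N28 sheds 153 L/s to N5: 153 each.
    N5: 43+153 = 196 > 80
Round 4 — N5 seizes.
  N5 sheds 196 L/s: no online neighbours, lost.
No further seizures.

6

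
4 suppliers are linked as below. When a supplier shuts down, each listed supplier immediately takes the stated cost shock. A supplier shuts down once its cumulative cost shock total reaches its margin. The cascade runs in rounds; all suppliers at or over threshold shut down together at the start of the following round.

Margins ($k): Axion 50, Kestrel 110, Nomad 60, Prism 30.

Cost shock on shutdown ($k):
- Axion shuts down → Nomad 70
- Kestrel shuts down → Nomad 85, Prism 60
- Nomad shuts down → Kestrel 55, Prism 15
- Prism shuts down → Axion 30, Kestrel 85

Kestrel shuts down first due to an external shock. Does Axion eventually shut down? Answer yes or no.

no

Round 1 — Kestrel shuts down (initial).
  Nomad: +85 → 85 ≥ 60
  Prism: +60 → 60 ≥ 30
Round 2 — Nomad, Prism shut down.
  Axion: +30 → 30 < 50
No further shutdowns.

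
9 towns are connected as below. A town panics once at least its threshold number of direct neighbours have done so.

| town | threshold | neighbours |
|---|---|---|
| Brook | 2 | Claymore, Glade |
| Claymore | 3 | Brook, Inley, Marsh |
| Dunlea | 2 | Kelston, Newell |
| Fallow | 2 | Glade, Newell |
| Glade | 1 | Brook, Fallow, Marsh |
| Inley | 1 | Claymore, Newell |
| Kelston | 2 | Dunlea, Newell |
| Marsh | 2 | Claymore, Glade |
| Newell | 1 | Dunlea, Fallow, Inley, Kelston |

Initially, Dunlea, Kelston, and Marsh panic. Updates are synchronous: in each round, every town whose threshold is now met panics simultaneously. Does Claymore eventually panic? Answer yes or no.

no

Round 1 — Dunlea, Kelston, Marsh panic (initial).
Round 2 — checking thresholds:
  Claymore: 1 of 3 neighbours < 3, not yet.
  Glade: 1 of 3 neighbours ≥ 1, panics.
  Newell: 2 of 4 neighbours ≥ 1, panics.
Round 3 — checking thresholds:
  Brook: 1 of 2 neighbours < 2, not yet.
  Claymore: 1 of 3 neighbours < 3, not yet.
  Fallow: 2 of 2 neighbours ≥ 2, panics.
  Inley: 1 of 2 neighbours ≥ 1, panics.
Round 4 — no new panics; cascade stops.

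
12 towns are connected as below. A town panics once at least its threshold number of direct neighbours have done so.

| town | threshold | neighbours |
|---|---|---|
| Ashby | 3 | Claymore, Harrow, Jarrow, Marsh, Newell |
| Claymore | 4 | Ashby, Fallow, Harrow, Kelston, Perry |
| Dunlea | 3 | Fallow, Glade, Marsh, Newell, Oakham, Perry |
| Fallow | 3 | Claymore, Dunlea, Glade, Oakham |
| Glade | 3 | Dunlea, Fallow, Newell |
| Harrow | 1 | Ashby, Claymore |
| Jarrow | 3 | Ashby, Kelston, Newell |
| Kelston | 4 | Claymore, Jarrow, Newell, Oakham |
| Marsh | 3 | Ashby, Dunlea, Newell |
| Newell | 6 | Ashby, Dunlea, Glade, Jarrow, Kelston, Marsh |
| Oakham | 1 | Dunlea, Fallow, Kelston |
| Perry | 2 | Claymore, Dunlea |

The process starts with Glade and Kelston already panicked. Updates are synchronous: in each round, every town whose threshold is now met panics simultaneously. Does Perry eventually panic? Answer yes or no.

Round 1 — Glade, Kelston panic (initial).
Round 2 — checking thresholds:
  Claymore: 1 of 5 neighbours < 4, not yet.
  Dunlea: 1 of 6 neighbours < 3, not yet.
  Fallow: 1 of 4 neighbours < 3, not yet.
  Jarrow: 1 of 3 neighbours < 3, not yet.
  Newell: 2 of 6 neighbours < 6, not yet.
  Oakham: 1 of 3 neighbours ≥ 1, panics.
Round 3 — no new panics; cascade stops.

no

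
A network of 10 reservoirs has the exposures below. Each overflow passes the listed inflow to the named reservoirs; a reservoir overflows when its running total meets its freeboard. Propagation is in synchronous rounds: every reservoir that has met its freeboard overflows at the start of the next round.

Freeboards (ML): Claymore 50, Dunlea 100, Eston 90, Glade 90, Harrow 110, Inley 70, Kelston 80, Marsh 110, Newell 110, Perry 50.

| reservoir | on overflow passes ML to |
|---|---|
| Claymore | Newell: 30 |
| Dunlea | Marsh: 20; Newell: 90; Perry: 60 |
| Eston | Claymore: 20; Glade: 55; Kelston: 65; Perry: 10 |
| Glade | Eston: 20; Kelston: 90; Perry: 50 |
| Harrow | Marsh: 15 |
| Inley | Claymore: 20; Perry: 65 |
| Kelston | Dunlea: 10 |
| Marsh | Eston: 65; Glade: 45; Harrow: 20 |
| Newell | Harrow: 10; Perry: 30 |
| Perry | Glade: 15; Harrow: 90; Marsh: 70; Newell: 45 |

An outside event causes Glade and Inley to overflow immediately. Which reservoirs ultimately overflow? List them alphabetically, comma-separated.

Glade, Inley, Kelston, Perry

Round 1 — Glade, Inley overflow (initial).
  Claymore: +20 → 20 < 50
  Eston: +20 → 20 < 90
  Kelston: +90 → 90 ≥ 80
  Perry: +50+65 → 115 ≥ 50
Round 2 — Kelston, Perry overflow.
  Dunlea: +10 → 10 < 100
  Harrow: +90 → 90 < 110
  Marsh: +70 → 70 < 110
  Newell: +45 → 45 < 110
No further overflows.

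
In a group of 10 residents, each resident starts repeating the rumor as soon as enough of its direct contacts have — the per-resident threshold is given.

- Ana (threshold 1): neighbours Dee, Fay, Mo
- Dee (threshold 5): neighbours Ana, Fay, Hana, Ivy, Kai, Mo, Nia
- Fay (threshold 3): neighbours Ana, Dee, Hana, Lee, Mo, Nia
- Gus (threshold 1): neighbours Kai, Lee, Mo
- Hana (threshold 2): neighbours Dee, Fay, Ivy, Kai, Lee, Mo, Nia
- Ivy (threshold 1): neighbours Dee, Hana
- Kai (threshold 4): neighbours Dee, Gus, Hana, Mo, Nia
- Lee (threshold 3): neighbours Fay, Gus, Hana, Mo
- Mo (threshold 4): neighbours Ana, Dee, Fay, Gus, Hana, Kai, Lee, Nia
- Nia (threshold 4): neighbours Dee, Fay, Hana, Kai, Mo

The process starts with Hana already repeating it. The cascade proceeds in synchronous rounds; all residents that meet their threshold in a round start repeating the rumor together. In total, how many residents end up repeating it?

2

Round 1 — Hana starts repeating the rumor (initial).
Round 2 — checking thresholds:
  Dee: 1 of 7 neighbours < 5, not yet.
  Fay: 1 of 6 neighbours < 3, not yet.
  Ivy: 1 of 2 neighbours ≥ 1, starts repeating the rumor.
  Kai: 1 of 5 neighbours < 4, not yet.
  Lee: 1 of 4 neighbours < 3, not yet.
  Mo: 1 of 8 neighbours < 4, not yet.
  Nia: 1 of 5 neighbours < 4, not yet.
Round 3 — no new spreads; cascade stops.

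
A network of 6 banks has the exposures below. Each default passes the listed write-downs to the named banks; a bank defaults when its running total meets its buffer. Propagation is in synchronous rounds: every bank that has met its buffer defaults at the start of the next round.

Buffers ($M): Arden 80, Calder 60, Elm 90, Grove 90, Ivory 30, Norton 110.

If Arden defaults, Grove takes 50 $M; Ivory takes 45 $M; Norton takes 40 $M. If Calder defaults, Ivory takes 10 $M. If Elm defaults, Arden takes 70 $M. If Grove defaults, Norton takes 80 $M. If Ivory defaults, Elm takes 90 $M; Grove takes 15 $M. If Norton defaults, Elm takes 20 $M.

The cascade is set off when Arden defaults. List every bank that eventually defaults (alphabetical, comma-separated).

Round 1 — Arden defaults (initial).
  Grove: +50 → 50 < 90
  Ivory: +45 → 45 ≥ 30
  Norton: +40 → 40 < 110
Round 2 — Ivory defaults.
  Elm: +90 → 90 ≥ 90
  Grove: +15 → 65 < 90
Round 3 — Elm defaults.
No further defaults.

Arden, Elm, Ivory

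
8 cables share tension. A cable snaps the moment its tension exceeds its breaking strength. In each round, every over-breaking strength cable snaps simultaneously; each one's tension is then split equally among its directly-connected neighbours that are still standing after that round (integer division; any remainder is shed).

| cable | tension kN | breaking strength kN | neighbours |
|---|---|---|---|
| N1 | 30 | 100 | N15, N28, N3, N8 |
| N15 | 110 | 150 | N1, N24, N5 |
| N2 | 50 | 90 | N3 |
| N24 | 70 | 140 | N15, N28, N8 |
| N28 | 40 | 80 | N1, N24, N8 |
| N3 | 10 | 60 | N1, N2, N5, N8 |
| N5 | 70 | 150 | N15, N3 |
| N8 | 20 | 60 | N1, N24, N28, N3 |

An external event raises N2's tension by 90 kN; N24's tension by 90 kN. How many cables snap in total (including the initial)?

Round 1 — N2 at 140 > 90; N24 at 160 > 140. N2, N24 snap.
  N2 sheds 140 kN to N3: 140 each.
    N3: 10+140 = 150 > 60
  N24 sheds 160 kN to N15, N28, N8: 53 each (1 lost).
    N15: 110+53 = 163 > 150
    N28: 40+53 = 93 > 80
    N8: 20+53 = 73 > 60
Round 2 — N15, N28, N3, N8 snap.
  N15 sheds 163 kN to N1, N5: 81 each (1 lost).
    N1: 30+81 = 111 > 100
    N5: 70+81 = 151 > 150
  N28 sheds 93 kN to N1: 93 each.
    N1: 111+93 = 204 > 100
  N3 sheds 150 kN to N1, N5: 75 each.
    N1: 204+75 = 279 > 100
    N5: 151+75 = 226 > 150
  N8 sheds 73 kN to N1: 73 each.
    N1: 279+73 = 352 > 100
Round 3 — N1, N5 snap.
  N1 sheds 352 kN: no online neighbours, lost.
  N5 sheds 226 kN: no online neighbours, lost.
No further breaks.

8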